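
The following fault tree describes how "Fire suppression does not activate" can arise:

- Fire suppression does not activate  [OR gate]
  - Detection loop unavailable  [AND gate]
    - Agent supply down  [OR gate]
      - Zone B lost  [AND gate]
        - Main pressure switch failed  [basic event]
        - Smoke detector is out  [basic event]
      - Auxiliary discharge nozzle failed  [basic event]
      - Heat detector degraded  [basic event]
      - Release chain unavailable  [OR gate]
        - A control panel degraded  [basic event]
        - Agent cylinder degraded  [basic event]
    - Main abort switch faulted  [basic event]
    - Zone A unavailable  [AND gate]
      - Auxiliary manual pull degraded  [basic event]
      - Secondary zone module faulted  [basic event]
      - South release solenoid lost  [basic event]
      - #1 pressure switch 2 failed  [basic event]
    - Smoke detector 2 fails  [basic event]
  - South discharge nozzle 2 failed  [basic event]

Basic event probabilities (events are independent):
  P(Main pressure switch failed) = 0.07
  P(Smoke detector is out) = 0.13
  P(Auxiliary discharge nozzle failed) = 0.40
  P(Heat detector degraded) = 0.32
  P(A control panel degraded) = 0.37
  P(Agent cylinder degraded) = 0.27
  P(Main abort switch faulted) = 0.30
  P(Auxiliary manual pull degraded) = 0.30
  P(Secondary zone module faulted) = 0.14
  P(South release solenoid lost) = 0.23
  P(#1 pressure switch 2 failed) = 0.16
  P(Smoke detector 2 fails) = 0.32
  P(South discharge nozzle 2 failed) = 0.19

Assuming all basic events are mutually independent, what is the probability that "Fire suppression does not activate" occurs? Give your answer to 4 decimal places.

P(Zone B lost) [AND] = 0.07 × 0.13 = 0.009100
P(Release chain unavailable) [OR] = 1 − (1−0.37) × (1−0.27) = 0.540100
P(Agent supply down) [OR] = 1 − (1−0.009100) × (1−0.40) × (1−0.32) × (1−0.540100) = 0.814068
P(Zone A unavailable) [AND] = 0.30 × 0.14 × 0.23 × 0.16 = 0.001546
P(Detection loop unavailable) [AND] = 0.814068 × 0.30 × 0.001546 × 0.32 = 0.000121
P(Fire suppression does not activate) [OR] = 1 − (1−0.000121) × (1−0.19) = 0.190098
Rounded to 4 decimal places: P(Fire suppression does not activate) ≈ 0.1901.

0.1901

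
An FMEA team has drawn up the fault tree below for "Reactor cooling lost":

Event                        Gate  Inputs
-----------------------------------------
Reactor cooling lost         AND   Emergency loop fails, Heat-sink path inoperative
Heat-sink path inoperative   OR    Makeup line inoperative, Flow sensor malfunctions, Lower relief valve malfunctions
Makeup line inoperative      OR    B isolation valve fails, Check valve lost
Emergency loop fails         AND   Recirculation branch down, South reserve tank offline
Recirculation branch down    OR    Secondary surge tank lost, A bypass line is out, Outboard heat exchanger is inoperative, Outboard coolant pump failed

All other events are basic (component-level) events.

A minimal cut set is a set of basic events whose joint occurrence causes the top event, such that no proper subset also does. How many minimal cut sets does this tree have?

16

Recirculation branch down [OR]: union of children's cut sets → 4 cut set(s).
Emergency loop fails [AND]: one cut set from each child combined → 4 × 1 = 4 cut set(s).
Makeup line inoperative [OR]: union of children's cut sets → 2 cut set(s).
Heat-sink path inoperative [OR]: union of children's cut sets → 4 cut set(s).
Reactor cooling lost [AND]: one cut set from each child combined → 4 × 4 = 16 cut set(s).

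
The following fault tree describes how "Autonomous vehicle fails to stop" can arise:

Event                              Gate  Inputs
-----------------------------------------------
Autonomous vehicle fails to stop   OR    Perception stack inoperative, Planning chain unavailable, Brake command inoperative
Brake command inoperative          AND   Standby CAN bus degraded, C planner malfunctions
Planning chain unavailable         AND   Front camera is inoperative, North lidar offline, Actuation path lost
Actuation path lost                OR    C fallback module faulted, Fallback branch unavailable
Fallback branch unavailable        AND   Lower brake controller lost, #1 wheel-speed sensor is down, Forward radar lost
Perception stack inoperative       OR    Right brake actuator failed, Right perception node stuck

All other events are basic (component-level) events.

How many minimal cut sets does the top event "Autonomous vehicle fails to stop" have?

Perception stack inoperative [OR]: union of children's cut sets → 2 cut set(s).
Fallback branch unavailable [AND]: one cut set from each child combined → 1 × 1 × 1 = 1 cut set(s).
Actuation path lost [OR]: union of children's cut sets → 2 cut set(s).
Planning chain unavailable [AND]: one cut set from each child combined → 1 × 1 × 2 = 2 cut set(s).
Brake command inoperative [AND]: one cut set from each child combined → 1 × 1 = 1 cut set(s).
Autonomous vehicle fails to stop [OR]: union of children's cut sets → 5 cut set(s).
Minimal cut sets: {Right brake actuator failed}; {Right perception node stuck}; {C fallback module faulted, Front camera is inoperative, North lidar offline}; {#1 wheel-speed sensor is down, Forward radar lost, Front camera is inoperative, Lower brake controller lost, North lidar offline}; {C planner malfunctions, Standby CAN bus degraded}.

5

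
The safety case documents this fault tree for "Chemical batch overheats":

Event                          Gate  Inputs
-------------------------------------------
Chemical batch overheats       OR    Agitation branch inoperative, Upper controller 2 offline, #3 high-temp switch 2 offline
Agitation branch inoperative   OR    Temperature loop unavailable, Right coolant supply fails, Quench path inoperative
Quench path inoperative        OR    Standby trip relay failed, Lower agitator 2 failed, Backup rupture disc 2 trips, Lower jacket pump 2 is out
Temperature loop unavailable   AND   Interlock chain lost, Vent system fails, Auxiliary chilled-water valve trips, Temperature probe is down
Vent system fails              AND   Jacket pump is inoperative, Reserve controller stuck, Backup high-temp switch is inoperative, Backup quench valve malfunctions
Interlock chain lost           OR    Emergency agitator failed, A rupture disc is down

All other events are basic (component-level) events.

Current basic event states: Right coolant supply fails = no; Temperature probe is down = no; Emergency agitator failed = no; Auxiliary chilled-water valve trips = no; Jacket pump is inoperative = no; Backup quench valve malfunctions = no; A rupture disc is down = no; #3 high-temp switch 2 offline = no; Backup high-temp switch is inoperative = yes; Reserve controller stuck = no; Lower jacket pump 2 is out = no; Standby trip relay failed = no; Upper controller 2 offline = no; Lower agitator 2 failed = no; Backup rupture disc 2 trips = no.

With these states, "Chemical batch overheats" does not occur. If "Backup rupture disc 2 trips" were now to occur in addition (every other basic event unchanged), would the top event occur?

Counterfactual: set "Backup rupture disc 2 trips" to occurred.
Interlock chain lost [OR]: Emergency agitator failed=not, A rupture disc is down=not → no input occurs → does not occur.
Vent system fails [AND]: Jacket pump is inoperative=not, Reserve controller stuck=not, Backup high-temp switch is inoperative=occurs, Backup quench valve malfunctions=not → not all inputs occur → does not occur.
Temperature loop unavailable [AND]: Interlock chain lost=not, Vent system fails=not, Auxiliary chilled-water valve trips=not, Temperature probe is down=not → not all inputs occur → does not occur.
Quench path inoperative [OR]: Standby trip relay failed=not, Lower agitator 2 failed=not, Backup rupture disc 2 trips=occurs, Lower jacket pump 2 is out=not → at least one input occurs → occurs.
Agitation branch inoperative [OR]: Temperature loop unavailable=not, Right coolant supply fails=not, Quench path inoperative=occurs → at least one input occurs → occurs.
Chemical batch overheats [OR]: Agitation branch inoperative=occurs, Upper controller 2 offline=not, #3 high-temp switch 2 offline=not → at least one input occurs → occurs.

Yes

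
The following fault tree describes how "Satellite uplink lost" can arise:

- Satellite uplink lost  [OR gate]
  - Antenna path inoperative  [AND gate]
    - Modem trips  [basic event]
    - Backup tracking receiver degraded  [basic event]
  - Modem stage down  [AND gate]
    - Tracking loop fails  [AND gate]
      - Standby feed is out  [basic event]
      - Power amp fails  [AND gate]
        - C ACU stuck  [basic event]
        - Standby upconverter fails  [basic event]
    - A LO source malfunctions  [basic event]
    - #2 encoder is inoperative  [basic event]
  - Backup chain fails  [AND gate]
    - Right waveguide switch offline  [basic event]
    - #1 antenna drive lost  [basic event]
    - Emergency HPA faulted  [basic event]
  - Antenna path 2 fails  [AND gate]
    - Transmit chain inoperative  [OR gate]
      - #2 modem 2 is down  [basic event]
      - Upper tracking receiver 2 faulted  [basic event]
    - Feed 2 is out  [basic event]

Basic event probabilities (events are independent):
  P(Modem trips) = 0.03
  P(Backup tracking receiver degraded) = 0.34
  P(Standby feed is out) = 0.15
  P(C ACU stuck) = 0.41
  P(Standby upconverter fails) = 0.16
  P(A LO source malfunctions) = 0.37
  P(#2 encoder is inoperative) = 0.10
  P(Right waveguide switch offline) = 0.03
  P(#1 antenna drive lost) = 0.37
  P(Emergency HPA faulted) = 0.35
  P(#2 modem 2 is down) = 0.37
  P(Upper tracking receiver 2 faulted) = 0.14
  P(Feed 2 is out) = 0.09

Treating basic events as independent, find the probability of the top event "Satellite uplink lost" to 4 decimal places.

P(Antenna path inoperative) [AND] = 0.03 × 0.34 = 0.010200
P(Power amp fails) [AND] = 0.41 × 0.16 = 0.065600
P(Tracking loop fails) [AND] = 0.15 × 0.065600 = 0.009840
P(Modem stage down) [AND] = 0.009840 × 0.37 × 0.10 = 0.000364
P(Backup chain fails) [AND] = 0.03 × 0.37 × 0.35 = 0.003885
P(Transmit chain inoperative) [OR] = 1 − (1−0.37) × (1−0.14) = 0.458200
P(Antenna path 2 fails) [AND] = 0.458200 × 0.09 = 0.041238
P(Satellite uplink lost) [OR] = 1 − (1−0.010200) × (1−0.000364) × (1−0.003885) × (1−0.041238) = 0.055048
Rounded to 4 decimal places: P(Satellite uplink lost) ≈ 0.0550.

0.0550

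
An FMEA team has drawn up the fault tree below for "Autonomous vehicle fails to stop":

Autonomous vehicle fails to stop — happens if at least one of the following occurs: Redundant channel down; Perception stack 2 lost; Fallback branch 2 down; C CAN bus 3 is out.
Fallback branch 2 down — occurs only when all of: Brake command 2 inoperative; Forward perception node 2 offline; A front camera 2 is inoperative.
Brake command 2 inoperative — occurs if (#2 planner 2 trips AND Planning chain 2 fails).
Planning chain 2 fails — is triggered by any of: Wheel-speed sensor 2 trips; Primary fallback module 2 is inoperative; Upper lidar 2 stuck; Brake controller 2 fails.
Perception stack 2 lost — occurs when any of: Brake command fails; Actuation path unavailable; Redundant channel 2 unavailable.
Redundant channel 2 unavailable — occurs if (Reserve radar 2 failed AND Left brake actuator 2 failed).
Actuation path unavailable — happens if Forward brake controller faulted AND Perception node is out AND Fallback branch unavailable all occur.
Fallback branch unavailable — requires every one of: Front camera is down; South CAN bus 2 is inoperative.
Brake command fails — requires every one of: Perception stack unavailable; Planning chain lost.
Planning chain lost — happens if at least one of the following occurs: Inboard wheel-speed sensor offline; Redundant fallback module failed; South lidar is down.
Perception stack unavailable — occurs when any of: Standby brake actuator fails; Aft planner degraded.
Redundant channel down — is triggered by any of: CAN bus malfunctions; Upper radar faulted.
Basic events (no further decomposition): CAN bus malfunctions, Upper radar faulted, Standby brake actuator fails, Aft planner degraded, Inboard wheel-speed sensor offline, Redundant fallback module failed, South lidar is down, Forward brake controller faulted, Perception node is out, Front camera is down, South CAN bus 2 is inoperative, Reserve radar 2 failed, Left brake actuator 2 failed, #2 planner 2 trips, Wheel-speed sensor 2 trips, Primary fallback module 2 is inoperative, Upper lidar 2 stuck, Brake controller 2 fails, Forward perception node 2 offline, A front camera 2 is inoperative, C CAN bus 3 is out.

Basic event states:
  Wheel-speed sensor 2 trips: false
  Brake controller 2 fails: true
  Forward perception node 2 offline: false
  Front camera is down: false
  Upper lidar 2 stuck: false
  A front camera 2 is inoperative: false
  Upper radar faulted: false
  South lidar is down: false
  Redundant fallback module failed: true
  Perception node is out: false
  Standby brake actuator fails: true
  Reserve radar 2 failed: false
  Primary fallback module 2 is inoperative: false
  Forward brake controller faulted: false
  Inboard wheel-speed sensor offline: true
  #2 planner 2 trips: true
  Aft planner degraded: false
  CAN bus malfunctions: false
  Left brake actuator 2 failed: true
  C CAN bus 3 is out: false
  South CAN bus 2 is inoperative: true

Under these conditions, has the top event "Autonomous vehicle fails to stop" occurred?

Yes

Redundant channel down [OR]: CAN bus malfunctions=not, Upper radar faulted=not → no input occurs → does not occur.
Perception stack unavailable [OR]: Standby brake actuator fails=occurs, Aft planner degraded=not → at least one input occurs → occurs.
Planning chain lost [OR]: Inboard wheel-speed sensor offline=occurs, Redundant fallback module failed=occurs, South lidar is down=not → at least one input occurs → occurs.
Brake command fails [AND]: Perception stack unavailable=occurs, Planning chain lost=occurs → all inputs occur → occurs.
Fallback branch unavailable [AND]: Front camera is down=not, South CAN bus 2 is inoperative=occurs → not all inputs occur → does not occur.
Actuation path unavailable [AND]: Forward brake controller faulted=not, Perception node is out=not, Fallback branch unavailable=not → not all inputs occur → does not occur.
Redundant channel 2 unavailable [AND]: Reserve radar 2 failed=not, Left brake actuator 2 failed=occurs → not all inputs occur → does not occur.
Perception stack 2 lost [OR]: Brake command fails=occurs, Actuation path unavailable=not, Redundant channel 2 unavailable=not → at least one input occurs → occurs.
Planning chain 2 fails [OR]: Wheel-speed sensor 2 trips=not, Primary fallback module 2 is inoperative=not, Upper lidar 2 stuck=not, Brake controller 2 fails=occurs → at least one input occurs → occurs.
Brake command 2 inoperative [AND]: #2 planner 2 trips=occurs, Planning chain 2 fails=occurs → all inputs occur → occurs.
Fallback branch 2 down [AND]: Brake command 2 inoperative=occurs, Forward perception node 2 offline=not, A front camera 2 is inoperative=not → not all inputs occur → does not occur.
Autonomous vehicle fails to stop [OR]: Redundant channel down=not, Perception stack 2 lost=occurs, Fallback branch 2 down=not, C CAN bus 3 is out=not → at least one input occurs → occurs.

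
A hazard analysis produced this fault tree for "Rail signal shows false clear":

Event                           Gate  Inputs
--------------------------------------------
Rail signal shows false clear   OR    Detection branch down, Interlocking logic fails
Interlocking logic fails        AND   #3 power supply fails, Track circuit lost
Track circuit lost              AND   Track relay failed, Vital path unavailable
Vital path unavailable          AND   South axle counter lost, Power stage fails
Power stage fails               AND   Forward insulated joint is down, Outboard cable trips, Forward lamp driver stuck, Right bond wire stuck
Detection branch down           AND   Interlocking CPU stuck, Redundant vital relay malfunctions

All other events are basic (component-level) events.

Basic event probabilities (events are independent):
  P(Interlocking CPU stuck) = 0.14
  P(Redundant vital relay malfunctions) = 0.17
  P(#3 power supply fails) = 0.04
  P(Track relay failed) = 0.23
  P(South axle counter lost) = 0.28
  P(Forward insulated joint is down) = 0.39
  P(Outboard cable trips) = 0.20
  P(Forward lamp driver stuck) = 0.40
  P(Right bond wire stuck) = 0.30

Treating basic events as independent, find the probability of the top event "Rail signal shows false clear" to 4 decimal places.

0.0238

P(Detection branch down) [AND] = 0.14 × 0.17 = 0.023800
P(Power stage fails) [AND] = 0.39 × 0.20 × 0.40 × 0.30 = 0.009360
P(Vital path unavailable) [AND] = 0.28 × 0.009360 = 0.002621
P(Track circuit lost) [AND] = 0.23 × 0.002621 = 0.000603
P(Interlocking logic fails) [AND] = 0.04 × 0.000603 = 0.000024
P(Rail signal shows false clear) [OR] = 1 − (1−0.023800) × (1−0.000024) = 0.023823
Rounded to 4 decimal places: P(Rail signal shows false clear) ≈ 0.0238.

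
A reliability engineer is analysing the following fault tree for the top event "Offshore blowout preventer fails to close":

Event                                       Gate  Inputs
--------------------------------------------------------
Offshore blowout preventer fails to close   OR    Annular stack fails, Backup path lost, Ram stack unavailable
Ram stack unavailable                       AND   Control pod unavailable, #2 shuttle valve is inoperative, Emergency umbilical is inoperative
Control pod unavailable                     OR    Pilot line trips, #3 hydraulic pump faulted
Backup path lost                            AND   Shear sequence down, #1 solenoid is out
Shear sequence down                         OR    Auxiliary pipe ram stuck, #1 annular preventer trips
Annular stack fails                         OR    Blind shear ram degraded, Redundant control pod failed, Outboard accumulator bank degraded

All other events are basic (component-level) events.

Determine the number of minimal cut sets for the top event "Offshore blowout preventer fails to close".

7

Annular stack fails [OR]: union of children's cut sets → 3 cut set(s).
Shear sequence down [OR]: union of children's cut sets → 2 cut set(s).
Backup path lost [AND]: one cut set from each child combined → 2 × 1 = 2 cut set(s).
Control pod unavailable [OR]: union of children's cut sets → 2 cut set(s).
Ram stack unavailable [AND]: one cut set from each child combined → 2 × 1 × 1 = 2 cut set(s).
Offshore blowout preventer fails to close [OR]: union of children's cut sets → 7 cut set(s).
Minimal cut sets: {Blind shear ram degraded}; {Redundant control pod failed}; {Outboard accumulator bank degraded}; {#1 solenoid is out, Auxiliary pipe ram stuck}; {#1 annular preventer trips, #1 solenoid is out}; {#2 shuttle valve is inoperative, Emergency umbilical is inoperative, Pilot line trips}; {#2 shuttle valve is inoperative, #3 hydraulic pump faulted, Emergency umbilical is inoperative}.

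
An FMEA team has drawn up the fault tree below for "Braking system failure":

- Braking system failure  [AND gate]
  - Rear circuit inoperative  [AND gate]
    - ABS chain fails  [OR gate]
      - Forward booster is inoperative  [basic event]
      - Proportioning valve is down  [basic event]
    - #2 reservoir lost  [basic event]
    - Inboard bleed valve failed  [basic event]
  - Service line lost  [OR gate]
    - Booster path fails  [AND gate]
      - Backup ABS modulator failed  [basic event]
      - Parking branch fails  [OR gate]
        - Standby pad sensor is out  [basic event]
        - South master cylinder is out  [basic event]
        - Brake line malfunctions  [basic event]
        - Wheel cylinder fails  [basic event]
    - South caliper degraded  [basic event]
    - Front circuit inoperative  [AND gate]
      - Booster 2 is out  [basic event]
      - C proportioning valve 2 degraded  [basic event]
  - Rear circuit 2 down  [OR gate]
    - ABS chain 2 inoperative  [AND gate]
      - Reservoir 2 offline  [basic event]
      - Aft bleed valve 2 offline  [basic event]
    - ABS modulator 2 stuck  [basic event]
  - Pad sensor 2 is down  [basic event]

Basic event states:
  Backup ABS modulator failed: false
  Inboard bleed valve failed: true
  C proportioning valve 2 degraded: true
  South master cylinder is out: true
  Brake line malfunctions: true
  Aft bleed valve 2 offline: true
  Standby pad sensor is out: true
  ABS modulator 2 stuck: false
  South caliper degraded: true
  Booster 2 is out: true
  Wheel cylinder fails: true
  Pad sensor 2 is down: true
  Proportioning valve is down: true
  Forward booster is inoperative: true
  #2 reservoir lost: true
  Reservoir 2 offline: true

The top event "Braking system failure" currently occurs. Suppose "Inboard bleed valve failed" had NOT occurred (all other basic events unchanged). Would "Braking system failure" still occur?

Counterfactual: set "Inboard bleed valve failed" to not occurred.
ABS chain fails [OR]: Forward booster is inoperative=occurs, Proportioning valve is down=occurs → at least one input occurs → occurs.
Rear circuit inoperative [AND]: ABS chain fails=occurs, #2 reservoir lost=occurs, Inboard bleed valve failed=not → not all inputs occur → does not occur.
Parking branch fails [OR]: Standby pad sensor is out=occurs, South master cylinder is out=occurs, Brake line malfunctions=occurs, Wheel cylinder fails=occurs → at least one input occurs → occurs.
Booster path fails [AND]: Backup ABS modulator failed=not, Parking branch fails=occurs → not all inputs occur → does not occur.
Front circuit inoperative [AND]: Booster 2 is out=occurs, C proportioning valve 2 degraded=occurs → all inputs occur → occurs.
Service line lost [OR]: Booster path fails=not, South caliper degraded=occurs, Front circuit inoperative=occurs → at least one input occurs → occurs.
ABS chain 2 inoperative [AND]: Reservoir 2 offline=occurs, Aft bleed valve 2 offline=occurs → all inputs occur → occurs.
Rear circuit 2 down [OR]: ABS chain 2 inoperative=occurs, ABS modulator 2 stuck=not → at least one input occurs → occurs.
Braking system failure [AND]: Rear circuit inoperative=not, Service line lost=occurs, Rear circuit 2 down=occurs, Pad sensor 2 is down=occurs → not all inputs occur → does not occur.

No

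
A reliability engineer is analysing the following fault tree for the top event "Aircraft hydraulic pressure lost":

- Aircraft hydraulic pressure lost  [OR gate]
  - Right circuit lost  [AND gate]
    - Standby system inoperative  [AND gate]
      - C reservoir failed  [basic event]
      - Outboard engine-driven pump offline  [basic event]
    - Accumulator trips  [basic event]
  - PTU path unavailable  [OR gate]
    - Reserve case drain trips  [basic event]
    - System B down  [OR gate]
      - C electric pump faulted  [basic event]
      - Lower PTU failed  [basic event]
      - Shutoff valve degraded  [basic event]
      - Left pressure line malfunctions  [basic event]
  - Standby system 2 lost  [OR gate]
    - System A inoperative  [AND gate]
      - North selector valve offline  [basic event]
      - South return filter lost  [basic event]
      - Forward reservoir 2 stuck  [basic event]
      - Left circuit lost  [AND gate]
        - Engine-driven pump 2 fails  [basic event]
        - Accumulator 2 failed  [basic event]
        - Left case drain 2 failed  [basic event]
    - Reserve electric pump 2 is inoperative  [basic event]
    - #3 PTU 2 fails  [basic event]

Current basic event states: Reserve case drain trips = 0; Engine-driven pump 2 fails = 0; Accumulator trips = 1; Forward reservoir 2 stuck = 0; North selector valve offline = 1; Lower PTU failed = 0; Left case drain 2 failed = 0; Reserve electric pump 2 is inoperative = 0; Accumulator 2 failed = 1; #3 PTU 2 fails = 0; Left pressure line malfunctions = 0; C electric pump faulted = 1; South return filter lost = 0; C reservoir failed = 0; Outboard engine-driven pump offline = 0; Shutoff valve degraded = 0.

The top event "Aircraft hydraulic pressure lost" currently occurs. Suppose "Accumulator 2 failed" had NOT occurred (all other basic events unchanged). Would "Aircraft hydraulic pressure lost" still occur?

Counterfactual: set "Accumulator 2 failed" to not occurred.
Standby system inoperative [AND]: C reservoir failed=not, Outboard engine-driven pump offline=not → not all inputs occur → does not occur.
Right circuit lost [AND]: Standby system inoperative=not, Accumulator trips=occurs → not all inputs occur → does not occur.
System B down [OR]: C electric pump faulted=occurs, Lower PTU failed=not, Shutoff valve degraded=not, Left pressure line malfunctions=not → at least one input occurs → occurs.
PTU path unavailable [OR]: Reserve case drain trips=not, System B down=occurs → at least one input occurs → occurs.
Left circuit lost [AND]: Engine-driven pump 2 fails=not, Accumulator 2 failed=not, Left case drain 2 failed=not → not all inputs occur → does not occur.
System A inoperative [AND]: North selector valve offline=occurs, South return filter lost=not, Forward reservoir 2 stuck=not, Left circuit lost=not → not all inputs occur → does not occur.
Standby system 2 lost [OR]: System A inoperative=not, Reserve electric pump 2 is inoperative=not, #3 PTU 2 fails=not → no input occurs → does not occur.
Aircraft hydraulic pressure lost [OR]: Right circuit lost=not, PTU path unavailable=occurs, Standby system 2 lost=not → at least one input occurs → occurs.

Yes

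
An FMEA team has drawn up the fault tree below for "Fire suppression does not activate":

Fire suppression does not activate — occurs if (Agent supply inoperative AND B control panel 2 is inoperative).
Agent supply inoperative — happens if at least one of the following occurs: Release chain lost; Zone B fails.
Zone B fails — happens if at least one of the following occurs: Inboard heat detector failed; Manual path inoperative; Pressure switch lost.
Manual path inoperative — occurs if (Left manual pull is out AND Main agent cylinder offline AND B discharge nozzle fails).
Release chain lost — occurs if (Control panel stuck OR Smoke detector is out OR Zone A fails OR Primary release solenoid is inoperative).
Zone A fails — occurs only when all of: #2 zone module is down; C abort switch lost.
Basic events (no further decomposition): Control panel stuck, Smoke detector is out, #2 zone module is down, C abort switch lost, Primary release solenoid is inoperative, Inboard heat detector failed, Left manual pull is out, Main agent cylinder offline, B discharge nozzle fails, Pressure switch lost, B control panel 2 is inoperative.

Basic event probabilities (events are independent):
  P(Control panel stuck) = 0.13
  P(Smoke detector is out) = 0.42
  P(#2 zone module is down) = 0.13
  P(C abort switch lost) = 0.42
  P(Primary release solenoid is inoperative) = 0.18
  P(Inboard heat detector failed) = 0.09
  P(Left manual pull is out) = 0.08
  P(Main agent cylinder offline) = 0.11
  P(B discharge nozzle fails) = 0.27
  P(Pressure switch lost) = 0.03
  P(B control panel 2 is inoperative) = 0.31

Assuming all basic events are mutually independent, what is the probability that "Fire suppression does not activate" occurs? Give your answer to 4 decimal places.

P(Zone A fails) [AND] = 0.13 × 0.42 = 0.054600
P(Release chain lost) [OR] = 1 − (1−0.13) × (1−0.42) × (1−0.054600) × (1−0.18) = 0.608820
P(Manual path inoperative) [AND] = 0.08 × 0.11 × 0.27 = 0.002376
P(Zone B fails) [OR] = 1 − (1−0.09) × (1−0.002376) × (1−0.03) = 0.119397
P(Agent supply inoperative) [OR] = 1 − (1−0.608820) × (1−0.119397) = 0.655526
P(Fire suppression does not activate) [AND] = 0.655526 × 0.31 = 0.203213
Rounded to 4 decimal places: P(Fire suppression does not activate) ≈ 0.2032.

0.2032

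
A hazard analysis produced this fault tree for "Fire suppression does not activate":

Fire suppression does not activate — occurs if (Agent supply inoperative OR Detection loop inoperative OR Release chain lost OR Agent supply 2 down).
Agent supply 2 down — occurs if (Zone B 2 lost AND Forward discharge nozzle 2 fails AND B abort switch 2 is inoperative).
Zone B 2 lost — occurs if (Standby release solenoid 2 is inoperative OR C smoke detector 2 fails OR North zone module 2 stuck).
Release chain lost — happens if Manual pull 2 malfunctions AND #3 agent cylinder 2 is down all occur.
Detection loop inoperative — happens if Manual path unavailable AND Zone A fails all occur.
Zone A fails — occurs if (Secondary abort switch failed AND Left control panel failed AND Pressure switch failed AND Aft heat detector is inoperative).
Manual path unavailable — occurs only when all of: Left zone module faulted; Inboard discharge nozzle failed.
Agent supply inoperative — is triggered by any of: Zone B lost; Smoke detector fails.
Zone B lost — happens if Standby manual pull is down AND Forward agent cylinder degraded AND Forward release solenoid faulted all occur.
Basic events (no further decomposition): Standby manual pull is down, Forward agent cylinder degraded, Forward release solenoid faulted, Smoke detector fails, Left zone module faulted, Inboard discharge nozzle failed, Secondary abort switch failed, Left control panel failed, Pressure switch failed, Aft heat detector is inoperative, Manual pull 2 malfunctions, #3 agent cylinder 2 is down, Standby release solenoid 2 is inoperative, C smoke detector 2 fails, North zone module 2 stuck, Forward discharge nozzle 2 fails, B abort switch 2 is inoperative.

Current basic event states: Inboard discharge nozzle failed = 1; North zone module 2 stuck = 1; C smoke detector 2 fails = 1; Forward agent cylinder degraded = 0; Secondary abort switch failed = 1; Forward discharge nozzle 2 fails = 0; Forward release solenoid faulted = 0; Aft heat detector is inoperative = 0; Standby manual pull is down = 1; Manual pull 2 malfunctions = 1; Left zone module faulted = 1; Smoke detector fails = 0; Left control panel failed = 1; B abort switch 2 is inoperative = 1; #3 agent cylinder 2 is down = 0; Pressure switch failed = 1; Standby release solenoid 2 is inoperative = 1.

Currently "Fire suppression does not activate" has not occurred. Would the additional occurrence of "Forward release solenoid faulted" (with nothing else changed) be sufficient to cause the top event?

No

Counterfactual: set "Forward release solenoid faulted" to occurred.
Zone B lost [AND]: Standby manual pull is down=occurs, Forward agent cylinder degraded=not, Forward release solenoid faulted=occurs → not all inputs occur → does not occur.
Agent supply inoperative [OR]: Zone B lost=not, Smoke detector fails=not → no input occurs → does not occur.
Manual path unavailable [AND]: Left zone module faulted=occurs, Inboard discharge nozzle failed=occurs → all inputs occur → occurs.
Zone A fails [AND]: Secondary abort switch failed=occurs, Left control panel failed=occurs, Pressure switch failed=occurs, Aft heat detector is inoperative=not → not all inputs occur → does not occur.
Detection loop inoperative [AND]: Manual path unavailable=occurs, Zone A fails=not → not all inputs occur → does not occur.
Release chain lost [AND]: Manual pull 2 malfunctions=occurs, #3 agent cylinder 2 is down=not → not all inputs occur → does not occur.
Zone B 2 lost [OR]: Standby release solenoid 2 is inoperative=occurs, C smoke detector 2 fails=occurs, North zone module 2 stuck=occurs → at least one input occurs → occurs.
Agent supply 2 down [AND]: Zone B 2 lost=occurs, Forward discharge nozzle 2 fails=not, B abort switch 2 is inoperative=occurs → not all inputs occur → does not occur.
Fire suppression does not activate [OR]: Agent supply inoperative=not, Detection loop inoperative=not, Release chain lost=not, Agent supply 2 down=not → no input occurs → does not occur.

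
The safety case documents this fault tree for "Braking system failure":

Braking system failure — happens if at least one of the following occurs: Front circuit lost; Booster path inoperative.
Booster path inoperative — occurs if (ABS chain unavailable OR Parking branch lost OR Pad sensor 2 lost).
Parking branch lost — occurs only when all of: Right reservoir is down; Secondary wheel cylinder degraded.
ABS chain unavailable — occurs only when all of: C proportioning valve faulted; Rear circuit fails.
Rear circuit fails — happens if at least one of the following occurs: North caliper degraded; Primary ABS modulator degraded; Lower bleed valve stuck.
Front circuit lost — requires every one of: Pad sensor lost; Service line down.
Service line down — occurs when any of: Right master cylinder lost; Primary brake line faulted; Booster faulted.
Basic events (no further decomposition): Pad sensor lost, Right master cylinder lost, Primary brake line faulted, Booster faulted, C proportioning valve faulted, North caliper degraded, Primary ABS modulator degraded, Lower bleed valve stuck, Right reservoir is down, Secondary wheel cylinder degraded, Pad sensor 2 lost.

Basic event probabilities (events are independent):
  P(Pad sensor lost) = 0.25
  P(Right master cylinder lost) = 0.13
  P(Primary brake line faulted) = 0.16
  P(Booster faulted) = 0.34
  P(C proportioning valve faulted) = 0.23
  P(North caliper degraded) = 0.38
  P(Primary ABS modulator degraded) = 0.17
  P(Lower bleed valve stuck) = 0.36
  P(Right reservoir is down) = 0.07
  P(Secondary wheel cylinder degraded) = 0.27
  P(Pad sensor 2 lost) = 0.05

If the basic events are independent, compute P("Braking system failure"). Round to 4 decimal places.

0.3137

P(Service line down) [OR] = 1 − (1−0.13) × (1−0.16) × (1−0.34) = 0.517672
P(Front circuit lost) [AND] = 0.25 × 0.517672 = 0.129418
P(Rear circuit fails) [OR] = 1 − (1−0.38) × (1−0.17) × (1−0.36) = 0.670656
P(ABS chain unavailable) [AND] = 0.23 × 0.670656 = 0.154251
P(Parking branch lost) [AND] = 0.07 × 0.27 = 0.018900
P(Booster path inoperative) [OR] = 1 − (1−0.154251) × (1−0.018900) × (1−0.05) = 0.211724
P(Braking system failure) [OR] = 1 − (1−0.129418) × (1−0.211724) = 0.313741
Rounded to 4 decimal places: P(Braking system failure) ≈ 0.3137.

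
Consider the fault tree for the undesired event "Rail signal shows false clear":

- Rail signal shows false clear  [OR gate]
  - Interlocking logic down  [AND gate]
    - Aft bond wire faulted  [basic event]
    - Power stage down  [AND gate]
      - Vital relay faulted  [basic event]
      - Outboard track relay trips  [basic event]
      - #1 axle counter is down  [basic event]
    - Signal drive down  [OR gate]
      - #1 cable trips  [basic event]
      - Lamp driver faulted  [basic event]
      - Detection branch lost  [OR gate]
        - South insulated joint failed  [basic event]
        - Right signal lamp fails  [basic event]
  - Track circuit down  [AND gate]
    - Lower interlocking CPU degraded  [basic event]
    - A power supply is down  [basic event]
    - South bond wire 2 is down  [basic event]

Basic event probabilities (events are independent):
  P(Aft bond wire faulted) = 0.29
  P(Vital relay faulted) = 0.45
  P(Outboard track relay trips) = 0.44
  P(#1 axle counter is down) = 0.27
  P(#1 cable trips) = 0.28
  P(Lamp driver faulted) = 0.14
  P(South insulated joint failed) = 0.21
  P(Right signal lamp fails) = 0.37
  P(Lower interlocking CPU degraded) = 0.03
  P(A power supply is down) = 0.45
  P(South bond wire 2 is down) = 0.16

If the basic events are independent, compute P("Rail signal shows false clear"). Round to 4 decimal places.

0.0129

P(Power stage down) [AND] = 0.45 × 0.44 × 0.27 = 0.053460
P(Detection branch lost) [OR] = 1 − (1−0.21) × (1−0.37) = 0.502300
P(Signal drive down) [OR] = 1 − (1−0.28) × (1−0.14) × (1−0.502300) = 0.691824
P(Interlocking logic down) [AND] = 0.29 × 0.053460 × 0.691824 = 0.010726
P(Track circuit down) [AND] = 0.03 × 0.45 × 0.16 = 0.002160
P(Rail signal shows false clear) [OR] = 1 − (1−0.010726) × (1−0.002160) = 0.012863
Rounded to 4 decimal places: P(Rail signal shows false clear) ≈ 0.0129.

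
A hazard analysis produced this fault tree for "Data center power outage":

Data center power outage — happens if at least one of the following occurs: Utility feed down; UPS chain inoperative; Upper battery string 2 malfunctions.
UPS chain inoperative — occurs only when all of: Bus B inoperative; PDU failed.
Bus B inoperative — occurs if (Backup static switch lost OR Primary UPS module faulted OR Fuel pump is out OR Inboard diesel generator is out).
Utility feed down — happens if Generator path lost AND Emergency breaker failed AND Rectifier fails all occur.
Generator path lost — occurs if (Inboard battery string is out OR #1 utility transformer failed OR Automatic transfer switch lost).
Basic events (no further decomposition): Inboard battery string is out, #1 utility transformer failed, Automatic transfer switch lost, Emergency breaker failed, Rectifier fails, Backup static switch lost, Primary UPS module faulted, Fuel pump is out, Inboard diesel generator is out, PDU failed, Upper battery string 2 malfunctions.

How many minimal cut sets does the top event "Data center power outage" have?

Generator path lost [OR]: union of children's cut sets → 3 cut set(s).
Utility feed down [AND]: one cut set from each child combined → 3 × 1 × 1 = 3 cut set(s).
Bus B inoperative [OR]: union of children's cut sets → 4 cut set(s).
UPS chain inoperative [AND]: one cut set from each child combined → 4 × 1 = 4 cut set(s).
Data center power outage [OR]: union of children's cut sets → 8 cut set(s).
Minimal cut sets: {Emergency breaker failed, Inboard battery string is out, Rectifier fails}; {#1 utility transformer failed, Emergency breaker failed, Rectifier fails}; {Automatic transfer switch lost, Emergency breaker failed, Rectifier fails}; {Backup static switch lost, PDU failed}; {PDU failed, Primary UPS module faulted}; {Fuel pump is out, PDU failed}; {Inboard diesel generator is out, PDU failed}; {Upper battery string 2 malfunctions}.

8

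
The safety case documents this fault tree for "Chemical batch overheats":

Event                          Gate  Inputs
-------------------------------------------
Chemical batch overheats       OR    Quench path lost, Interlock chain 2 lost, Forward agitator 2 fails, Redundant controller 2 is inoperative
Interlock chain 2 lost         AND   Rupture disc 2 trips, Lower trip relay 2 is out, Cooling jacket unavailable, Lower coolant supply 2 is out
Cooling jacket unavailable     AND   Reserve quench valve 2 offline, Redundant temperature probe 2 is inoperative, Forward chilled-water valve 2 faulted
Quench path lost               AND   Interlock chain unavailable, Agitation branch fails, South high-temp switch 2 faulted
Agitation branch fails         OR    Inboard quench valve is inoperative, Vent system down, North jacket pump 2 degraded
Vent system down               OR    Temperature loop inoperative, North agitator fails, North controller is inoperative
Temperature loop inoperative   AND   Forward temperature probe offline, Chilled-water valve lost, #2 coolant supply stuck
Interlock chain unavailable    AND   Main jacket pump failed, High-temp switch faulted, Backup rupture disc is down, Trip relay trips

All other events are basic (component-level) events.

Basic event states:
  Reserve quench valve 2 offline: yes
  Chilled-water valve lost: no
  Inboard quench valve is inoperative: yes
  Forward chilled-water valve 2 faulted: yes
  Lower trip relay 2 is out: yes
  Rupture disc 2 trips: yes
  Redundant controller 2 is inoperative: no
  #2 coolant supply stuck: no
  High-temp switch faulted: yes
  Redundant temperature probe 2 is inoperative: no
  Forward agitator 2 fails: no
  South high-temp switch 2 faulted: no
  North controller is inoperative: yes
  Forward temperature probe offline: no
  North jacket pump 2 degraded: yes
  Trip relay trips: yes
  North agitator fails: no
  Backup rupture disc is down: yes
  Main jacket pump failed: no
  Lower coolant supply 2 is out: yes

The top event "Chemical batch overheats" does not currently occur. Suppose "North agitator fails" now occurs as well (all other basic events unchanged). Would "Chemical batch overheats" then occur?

No

Counterfactual: set "North agitator fails" to occurred.
Interlock chain unavailable [AND]: Main jacket pump failed=not, High-temp switch faulted=occurs, Backup rupture disc is down=occurs, Trip relay trips=occurs → not all inputs occur → does not occur.
Temperature loop inoperative [AND]: Forward temperature probe offline=not, Chilled-water valve lost=not, #2 coolant supply stuck=not → not all inputs occur → does not occur.
Vent system down [OR]: Temperature loop inoperative=not, North agitator fails=occurs, North controller is inoperative=occurs → at least one input occurs → occurs.
Agitation branch fails [OR]: Inboard quench valve is inoperative=occurs, Vent system down=occurs, North jacket pump 2 degraded=occurs → at least one input occurs → occurs.
Quench path lost [AND]: Interlock chain unavailable=not, Agitation branch fails=occurs, South high-temp switch 2 faulted=not → not all inputs occur → does not occur.
Cooling jacket unavailable [AND]: Reserve quench valve 2 offline=occurs, Redundant temperature probe 2 is inoperative=not, Forward chilled-water valve 2 faulted=occurs → not all inputs occur → does not occur.
Interlock chain 2 lost [AND]: Rupture disc 2 trips=occurs, Lower trip relay 2 is out=occurs, Cooling jacket unavailable=not, Lower coolant supply 2 is out=occurs → not all inputs occur → does not occur.
Chemical batch overheats [OR]: Quench path lost=not, Interlock chain 2 lost=not, Forward agitator 2 fails=not, Redundant controller 2 is inoperative=not → no input occurs → does not occur.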